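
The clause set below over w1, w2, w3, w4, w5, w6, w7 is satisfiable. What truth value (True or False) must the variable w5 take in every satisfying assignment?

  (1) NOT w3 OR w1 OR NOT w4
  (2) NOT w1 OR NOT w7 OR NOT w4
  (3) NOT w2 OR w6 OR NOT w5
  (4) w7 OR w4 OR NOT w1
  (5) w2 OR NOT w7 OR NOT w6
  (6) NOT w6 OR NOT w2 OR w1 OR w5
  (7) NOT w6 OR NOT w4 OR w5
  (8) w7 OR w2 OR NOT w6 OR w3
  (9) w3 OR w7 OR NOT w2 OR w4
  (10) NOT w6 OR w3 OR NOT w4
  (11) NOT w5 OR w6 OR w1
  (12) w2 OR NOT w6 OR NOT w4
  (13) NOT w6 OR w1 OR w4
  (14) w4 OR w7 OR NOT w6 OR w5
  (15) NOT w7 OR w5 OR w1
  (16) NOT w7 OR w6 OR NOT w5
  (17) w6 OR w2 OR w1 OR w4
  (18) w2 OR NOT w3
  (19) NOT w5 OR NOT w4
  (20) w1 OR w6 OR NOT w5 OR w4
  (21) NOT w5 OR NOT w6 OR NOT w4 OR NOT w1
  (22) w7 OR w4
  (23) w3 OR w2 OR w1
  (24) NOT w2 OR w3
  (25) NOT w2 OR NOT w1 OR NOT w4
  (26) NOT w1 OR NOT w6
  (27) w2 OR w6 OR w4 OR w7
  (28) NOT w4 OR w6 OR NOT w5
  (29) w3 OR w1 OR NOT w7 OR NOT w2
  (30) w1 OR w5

Suppose w5 = true.
Unit clause (NOT w4) forces w4 = false.
Unit clause (w7) forces w7 = true.
Unit clause (w6) forces w6 = true.
Unit clause (w2) forces w2 = true.
Unit clause (w1) forces w1 = true.
Now (NOT w1) is unsatisfied and unit — conflict.
So every satisfying assignment has w5 = False.

False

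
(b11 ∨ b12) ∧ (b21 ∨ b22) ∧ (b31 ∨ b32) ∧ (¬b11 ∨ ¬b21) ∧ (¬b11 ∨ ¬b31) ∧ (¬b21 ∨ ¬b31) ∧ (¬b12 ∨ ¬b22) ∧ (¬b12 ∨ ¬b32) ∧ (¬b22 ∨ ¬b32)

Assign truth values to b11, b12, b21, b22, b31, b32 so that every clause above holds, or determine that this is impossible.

Try b11 = True.
From the singleton clause (¬b21), b21 = False.
From the singleton clause (b22), b22 = True.
From the singleton clause (¬b31), b31 = False.
From the singleton clause (b32), b32 = True.
Now (¬b32) is unsatisfied and unit — conflict.
So b11 must be the other value — set b11 = False.
From the singleton clause (b12), b12 = True.
From the singleton clause (¬b22), b22 = False.
From the singleton clause (b21), b21 = True.
From the singleton clause (¬b31), b31 = False.
From the singleton clause (b32), b32 = True.
Now (¬b32) is unsatisfied and unit — conflict.
Neither b11 = True nor b11 = False works.

UNSATISFIABLE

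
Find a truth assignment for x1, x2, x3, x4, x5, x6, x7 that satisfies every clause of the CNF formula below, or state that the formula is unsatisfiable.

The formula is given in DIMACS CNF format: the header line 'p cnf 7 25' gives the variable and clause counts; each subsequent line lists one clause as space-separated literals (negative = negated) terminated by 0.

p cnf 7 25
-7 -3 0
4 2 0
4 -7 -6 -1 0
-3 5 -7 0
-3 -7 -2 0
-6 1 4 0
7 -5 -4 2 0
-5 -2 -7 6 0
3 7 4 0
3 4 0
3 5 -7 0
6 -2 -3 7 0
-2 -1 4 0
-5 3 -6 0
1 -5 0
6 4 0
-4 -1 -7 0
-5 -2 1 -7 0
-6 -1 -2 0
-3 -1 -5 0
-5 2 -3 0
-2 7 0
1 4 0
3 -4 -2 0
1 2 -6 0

x1: True,  x2: False,  x3: False,  x4: True,  x5: False,  x6: True,  x7: False

Try x7 = False.
The clause (¬x2) is unit, so x2 = False.
The clause (x4) is unit, so x4 = True.
The clause (¬x5) is unit, so x5 = False.
Try x1 = True.
All clauses hold; x3, x6 can take either value.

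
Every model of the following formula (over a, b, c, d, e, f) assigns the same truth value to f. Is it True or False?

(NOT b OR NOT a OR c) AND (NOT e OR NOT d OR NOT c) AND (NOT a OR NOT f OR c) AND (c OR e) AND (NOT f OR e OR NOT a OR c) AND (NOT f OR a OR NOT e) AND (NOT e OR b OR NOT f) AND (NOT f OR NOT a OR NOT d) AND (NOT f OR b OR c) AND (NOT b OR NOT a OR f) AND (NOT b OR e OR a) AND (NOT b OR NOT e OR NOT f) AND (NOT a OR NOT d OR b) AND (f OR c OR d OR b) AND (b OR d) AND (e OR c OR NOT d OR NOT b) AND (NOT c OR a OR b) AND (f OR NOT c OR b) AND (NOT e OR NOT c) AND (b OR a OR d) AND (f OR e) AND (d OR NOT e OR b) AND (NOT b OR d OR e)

Suppose f = true.
Case a = false:
Unit clause (NOT e) forces e = false.
Unit clause (c) forces c = true.
Unit clause (NOT b) forces b = false.
But (b) is also a unit clause — contradiction.
So a must be the other value — set a = true.
Unit clause (c) forces c = true.
Unit clause (NOT d) forces d = false.
Unit clause (b) forces b = true.
Unit clause (NOT e) forces e = false.
But (e) is also a unit clause — contradiction.
Either choice for a ends in contradiction.
So every satisfying assignment has f = False.

False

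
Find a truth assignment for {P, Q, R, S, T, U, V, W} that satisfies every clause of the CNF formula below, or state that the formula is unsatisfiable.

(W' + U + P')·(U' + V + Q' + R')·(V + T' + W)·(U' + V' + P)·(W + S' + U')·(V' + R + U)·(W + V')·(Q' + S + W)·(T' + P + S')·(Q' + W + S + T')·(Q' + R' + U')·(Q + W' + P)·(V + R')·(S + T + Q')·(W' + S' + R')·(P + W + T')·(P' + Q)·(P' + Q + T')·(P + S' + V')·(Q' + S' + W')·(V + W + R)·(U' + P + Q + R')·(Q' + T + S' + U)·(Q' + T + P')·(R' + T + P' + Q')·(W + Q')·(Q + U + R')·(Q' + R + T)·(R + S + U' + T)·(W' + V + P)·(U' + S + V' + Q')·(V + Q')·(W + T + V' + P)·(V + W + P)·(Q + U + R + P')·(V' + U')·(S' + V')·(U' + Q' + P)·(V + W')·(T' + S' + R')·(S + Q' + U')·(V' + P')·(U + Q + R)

P: 0; Q: 1; R: 1; S: 0; T: 1; U: 0; V: 1; W: 1

Try W = 1.
The clause (V) is unit, so V = 1.
The clause (U') is unit, so U = 0.
The clause (P') is unit, so P = 0.
The clause (R) is unit, so R = 1.
The clause (Q) is unit, so Q = 1.
The clause (S') is unit, so S = 0.
The clause (T) is unit, so T = 1.
All clauses are satisfied.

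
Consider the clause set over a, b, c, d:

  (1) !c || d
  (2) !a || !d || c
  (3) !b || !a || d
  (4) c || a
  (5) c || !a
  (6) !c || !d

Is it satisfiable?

Suppose c = false.
From the singleton clause (a), a = true.
Now (!a) is unsatisfied and unit — conflict.
Undo c and try c = true.
From the singleton clause (d), d = true.
Now (!d) is unsatisfied and unit — conflict.
Either choice for c ends in contradiction.
No assignment satisfies every clause.

No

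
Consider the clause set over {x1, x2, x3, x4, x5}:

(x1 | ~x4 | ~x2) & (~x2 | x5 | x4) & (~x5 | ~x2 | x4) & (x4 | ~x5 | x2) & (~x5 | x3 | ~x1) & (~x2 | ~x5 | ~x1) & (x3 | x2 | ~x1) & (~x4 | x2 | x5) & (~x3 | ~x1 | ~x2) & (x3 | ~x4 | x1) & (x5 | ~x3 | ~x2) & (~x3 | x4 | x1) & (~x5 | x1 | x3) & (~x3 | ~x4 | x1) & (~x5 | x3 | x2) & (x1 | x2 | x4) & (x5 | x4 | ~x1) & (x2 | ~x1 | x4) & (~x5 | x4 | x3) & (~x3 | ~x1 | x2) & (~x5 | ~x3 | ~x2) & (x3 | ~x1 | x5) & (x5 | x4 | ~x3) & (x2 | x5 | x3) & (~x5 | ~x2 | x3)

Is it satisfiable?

Branch on x1: set x1 = 1.
Branch on x5: set x5 = 0.
The clause (x4) is unit, so x4 = 1.
The clause (x2) is unit, so x2 = 1.
The clause (~x3) is unit, so x3 = 0.
That conflicts with the unit clause (x3).
So x5 must be the other value — set x5 = 1.
The clause (x3) is unit, so x3 = 1.
The clause (~x2) is unit, so x2 = 0.
That conflicts with the unit clause (x2).
Both values of x5 lead to a conflict.
So x1 must be the other value — set x1 = 0.
Branch on x4: set x4 = 0.
The clause (~x3) is unit, so x3 = 0.
The clause (~x5) is unit, so x5 = 0.
The clause (~x2) is unit, so x2 = 0.
That conflicts with the unit clause (x2).
So x4 must be the other value — set x4 = 1.
The clause (~x2) is unit, so x2 = 0.
The clause (x5) is unit, so x5 = 1.
The clause (x3) is unit, so x3 = 1.
That conflicts with the unit clause (~x3).
Both values of x4 lead to a conflict.
Both values of x1 lead to a conflict.
No assignment satisfies every clause.

No, unsatisfiable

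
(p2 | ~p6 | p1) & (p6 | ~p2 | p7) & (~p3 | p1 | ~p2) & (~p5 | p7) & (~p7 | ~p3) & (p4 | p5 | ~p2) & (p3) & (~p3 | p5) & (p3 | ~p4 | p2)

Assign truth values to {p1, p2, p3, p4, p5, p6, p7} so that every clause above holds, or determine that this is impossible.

UNSATISFIABLE

From the singleton clause (p3), p3 = 1.
From the singleton clause (~p7), p7 = 0.
From the singleton clause (~p5), p5 = 0.
Now (p5) is unsatisfied and unit — conflict.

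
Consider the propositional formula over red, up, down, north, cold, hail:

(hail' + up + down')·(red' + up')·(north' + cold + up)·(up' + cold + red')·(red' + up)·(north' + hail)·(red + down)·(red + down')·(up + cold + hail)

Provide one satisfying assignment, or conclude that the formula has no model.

Branch on red: set red = 0.
Unit clause (down) forces down = 1.
That conflicts with the unit clause (down').
So red must be the other value — set red = 1.
Unit clause (up') forces up = 0.
That conflicts with the unit clause (up).
Neither red = 1 nor red = 0 works.

UNSATISFIABLE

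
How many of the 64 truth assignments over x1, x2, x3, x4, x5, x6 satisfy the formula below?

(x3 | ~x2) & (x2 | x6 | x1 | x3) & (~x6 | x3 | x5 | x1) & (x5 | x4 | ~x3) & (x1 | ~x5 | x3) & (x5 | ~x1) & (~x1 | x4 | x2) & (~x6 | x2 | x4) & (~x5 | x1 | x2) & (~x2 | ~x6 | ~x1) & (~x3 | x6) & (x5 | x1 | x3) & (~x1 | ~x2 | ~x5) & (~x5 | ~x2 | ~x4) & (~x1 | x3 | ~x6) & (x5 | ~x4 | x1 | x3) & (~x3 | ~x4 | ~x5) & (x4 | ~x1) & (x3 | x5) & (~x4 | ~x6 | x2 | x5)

There are 2^6 = 64 truth assignments over (x1, x2, x3, x4, x5, x6).
Split on x2. With x2 = 1, the clauses containing x2 are satisfied and ~x2 drops from the rest; 2 of the 2^5 = 32 assignments to the other variables satisfy what remains.
With x2 = 0, by the same count on the reduced clause set, 1 assignment works.
Total: 2 + 1 = 3.

3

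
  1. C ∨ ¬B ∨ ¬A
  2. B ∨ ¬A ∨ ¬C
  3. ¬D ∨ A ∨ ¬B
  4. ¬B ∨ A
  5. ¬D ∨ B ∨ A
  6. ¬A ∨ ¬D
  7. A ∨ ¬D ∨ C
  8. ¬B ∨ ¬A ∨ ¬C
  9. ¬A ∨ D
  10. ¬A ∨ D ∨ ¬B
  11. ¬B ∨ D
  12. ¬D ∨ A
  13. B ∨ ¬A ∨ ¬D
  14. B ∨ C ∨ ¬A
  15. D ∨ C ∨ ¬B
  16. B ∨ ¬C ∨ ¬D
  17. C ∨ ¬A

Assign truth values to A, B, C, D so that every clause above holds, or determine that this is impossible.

Case B = False:
Case A = False:
The clause (¬D) is unit, so D = False.
All clauses hold; C can take either value.

A=False; B=False; C=False; D=False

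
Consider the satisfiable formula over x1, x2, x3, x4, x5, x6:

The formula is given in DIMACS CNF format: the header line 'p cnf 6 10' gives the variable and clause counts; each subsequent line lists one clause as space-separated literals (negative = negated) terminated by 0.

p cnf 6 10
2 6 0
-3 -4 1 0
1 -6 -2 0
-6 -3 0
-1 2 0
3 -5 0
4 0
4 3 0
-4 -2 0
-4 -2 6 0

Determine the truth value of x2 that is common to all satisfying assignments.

Suppose x2 = True.
The clause (x4) is unit, so x4 = True.
Now (¬x4) is unsatisfied and unit — conflict.
So every satisfying assignment has x2 = False.

False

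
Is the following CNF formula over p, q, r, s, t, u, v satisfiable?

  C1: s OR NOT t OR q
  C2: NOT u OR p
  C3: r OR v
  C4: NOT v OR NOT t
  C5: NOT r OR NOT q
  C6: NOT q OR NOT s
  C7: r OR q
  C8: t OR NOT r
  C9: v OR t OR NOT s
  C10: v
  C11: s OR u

Yes, satisfiable

Unit clause (v) forces v = true.
Unit clause (NOT t) forces t = false.
Unit clause (NOT r) forces r = false.
Unit clause (q) forces q = true.
Unit clause (NOT s) forces s = false.
Unit clause (u) forces u = true.
Unit clause (p) forces p = true.
Every clause now holds.
A satisfying assignment: p=true; q=true; r=false; s=false; t=false; u=true; v=true.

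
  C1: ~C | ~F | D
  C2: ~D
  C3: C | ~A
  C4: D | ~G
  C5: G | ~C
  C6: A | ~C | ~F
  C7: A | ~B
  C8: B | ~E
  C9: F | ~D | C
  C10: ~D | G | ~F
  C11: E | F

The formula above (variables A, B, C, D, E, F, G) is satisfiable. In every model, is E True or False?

False

Suppose E = 1.
Unit clause (~D) forces D = 0.
Unit clause (~G) forces G = 0.
Unit clause (~C) forces C = 0.
Unit clause (~A) forces A = 0.
Unit clause (~B) forces B = 0.
That conflicts with the unit clause (B).
So every satisfying assignment has E = False.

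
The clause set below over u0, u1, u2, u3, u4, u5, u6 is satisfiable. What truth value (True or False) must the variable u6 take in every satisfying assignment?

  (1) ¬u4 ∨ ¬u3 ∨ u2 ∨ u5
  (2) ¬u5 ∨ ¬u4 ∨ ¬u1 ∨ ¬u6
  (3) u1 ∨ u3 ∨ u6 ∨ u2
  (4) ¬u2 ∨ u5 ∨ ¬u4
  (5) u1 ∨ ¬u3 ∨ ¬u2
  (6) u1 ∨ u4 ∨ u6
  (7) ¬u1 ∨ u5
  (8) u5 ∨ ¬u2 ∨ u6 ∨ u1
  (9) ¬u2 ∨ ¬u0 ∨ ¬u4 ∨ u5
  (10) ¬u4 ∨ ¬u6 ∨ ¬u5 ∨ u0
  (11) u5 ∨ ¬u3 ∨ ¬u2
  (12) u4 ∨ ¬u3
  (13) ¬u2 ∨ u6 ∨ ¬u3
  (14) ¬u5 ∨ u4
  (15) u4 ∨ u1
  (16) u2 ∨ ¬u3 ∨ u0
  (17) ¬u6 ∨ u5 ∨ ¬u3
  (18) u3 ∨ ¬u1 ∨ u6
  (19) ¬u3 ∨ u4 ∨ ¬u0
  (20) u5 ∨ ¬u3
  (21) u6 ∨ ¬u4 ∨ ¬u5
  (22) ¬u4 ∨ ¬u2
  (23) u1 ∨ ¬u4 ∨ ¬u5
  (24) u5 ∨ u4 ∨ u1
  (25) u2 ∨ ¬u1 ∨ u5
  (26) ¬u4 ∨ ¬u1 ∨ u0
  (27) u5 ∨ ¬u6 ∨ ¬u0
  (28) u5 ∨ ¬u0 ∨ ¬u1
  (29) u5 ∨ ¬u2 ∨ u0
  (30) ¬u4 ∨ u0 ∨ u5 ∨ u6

True

Suppose u6 = False.
Suppose u1 = True.
(u5) alone gives u5 = True.
(u4) alone gives u4 = True.
Now (¬u4) is unsatisfied and unit — conflict.
Undo u1 and try u1 = False.
(u4) alone gives u4 = True.
(¬u5) alone gives u5 = False.
(¬u2) alone gives u2 = False.
(¬u3) alone gives u3 = False.
Now (u3) is unsatisfied and unit — conflict.
Either choice for u1 ends in contradiction.
So every satisfying assignment has u6 = True.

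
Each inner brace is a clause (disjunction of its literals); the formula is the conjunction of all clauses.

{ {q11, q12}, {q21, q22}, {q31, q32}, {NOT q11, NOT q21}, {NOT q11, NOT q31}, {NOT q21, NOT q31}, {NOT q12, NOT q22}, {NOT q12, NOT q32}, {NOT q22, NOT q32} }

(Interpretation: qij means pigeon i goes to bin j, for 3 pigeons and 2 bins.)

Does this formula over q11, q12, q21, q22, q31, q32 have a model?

Branch on q11: set q11 = true.
Unit clause (NOT q21) forces q21 = false.
Unit clause (q22) forces q22 = true.
Unit clause (NOT q31) forces q31 = false.
Unit clause (q32) forces q32 = true.
Now (NOT q32) is unsatisfied and unit — conflict.
That branch fails; take q11 = false instead.
Unit clause (q12) forces q12 = true.
Unit clause (NOT q22) forces q22 = false.
Unit clause (q21) forces q21 = true.
Unit clause (NOT q31) forces q31 = false.
Unit clause (q32) forces q32 = true.
Now (NOT q32) is unsatisfied and unit — conflict.
Either choice for q11 ends in contradiction.
No assignment satisfies every clause.

No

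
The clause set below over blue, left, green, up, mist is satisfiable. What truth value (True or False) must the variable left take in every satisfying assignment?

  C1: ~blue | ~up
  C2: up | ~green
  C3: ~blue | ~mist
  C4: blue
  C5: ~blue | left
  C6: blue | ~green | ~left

True

Suppose left = 0.
The clause (blue) is unit, so blue = 1.
Now (~blue) is unsatisfied and unit — conflict.
So every satisfying assignment has left = True.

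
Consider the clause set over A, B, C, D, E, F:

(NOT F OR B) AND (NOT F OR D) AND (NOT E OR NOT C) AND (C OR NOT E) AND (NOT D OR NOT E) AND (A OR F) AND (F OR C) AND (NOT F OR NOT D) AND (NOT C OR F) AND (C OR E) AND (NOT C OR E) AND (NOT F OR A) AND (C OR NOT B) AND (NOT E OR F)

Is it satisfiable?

Suppose F = false.
(A) alone gives A = true.
(C) alone gives C = true.
Now (NOT C) is unsatisfied and unit — conflict.
That branch fails; take F = true instead.
(B) alone gives B = true.
(D) alone gives D = true.
Now (NOT D) is unsatisfied and unit — conflict.
Both values of F lead to a conflict.
No assignment satisfies every clause.

Unsatisfiable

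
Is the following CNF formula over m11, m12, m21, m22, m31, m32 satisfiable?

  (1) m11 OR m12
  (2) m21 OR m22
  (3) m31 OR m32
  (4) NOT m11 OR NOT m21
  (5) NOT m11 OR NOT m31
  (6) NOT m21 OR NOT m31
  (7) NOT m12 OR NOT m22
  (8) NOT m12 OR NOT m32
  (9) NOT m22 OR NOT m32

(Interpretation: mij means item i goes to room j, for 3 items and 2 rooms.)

Case m11 = true:
(NOT m21) alone gives m21 = false.
(m22) alone gives m22 = true.
(NOT m31) alone gives m31 = false.
(m32) alone gives m32 = true.
But (NOT m32) is also a unit clause — contradiction.
That branch fails; take m11 = false instead.
(m12) alone gives m12 = true.
(NOT m22) alone gives m22 = false.
(m21) alone gives m21 = true.
(NOT m31) alone gives m31 = false.
(m32) alone gives m32 = true.
But (NOT m32) is also a unit clause — contradiction.
Either choice for m11 ends in contradiction.
No assignment satisfies every clause.

Unsatisfiable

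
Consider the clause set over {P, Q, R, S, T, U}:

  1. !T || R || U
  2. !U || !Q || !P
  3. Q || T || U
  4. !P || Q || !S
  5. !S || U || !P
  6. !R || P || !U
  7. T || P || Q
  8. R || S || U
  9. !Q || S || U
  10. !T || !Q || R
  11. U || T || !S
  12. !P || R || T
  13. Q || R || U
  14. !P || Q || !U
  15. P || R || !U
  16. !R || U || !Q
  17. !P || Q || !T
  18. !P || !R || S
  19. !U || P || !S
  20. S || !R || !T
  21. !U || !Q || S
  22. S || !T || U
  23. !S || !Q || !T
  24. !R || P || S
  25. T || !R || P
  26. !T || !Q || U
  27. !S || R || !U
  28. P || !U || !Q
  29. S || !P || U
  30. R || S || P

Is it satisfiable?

Case T = true:
Case R = true:
From the singleton clause (S), S = true.
From the singleton clause (!Q), Q = false.
From the singleton clause (!P), P = false.
From the singleton clause (!U), U = false.
All clauses are satisfied.
A satisfying assignment: P=false,  Q=false,  R=true,  S=true,  T=true,  U=false.

Yes, satisfiable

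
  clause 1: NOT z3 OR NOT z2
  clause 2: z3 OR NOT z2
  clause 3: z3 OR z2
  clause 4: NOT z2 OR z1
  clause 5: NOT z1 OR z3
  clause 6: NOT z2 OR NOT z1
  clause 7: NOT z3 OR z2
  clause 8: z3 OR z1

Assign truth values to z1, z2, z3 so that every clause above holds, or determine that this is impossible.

Case z3 = false:
(NOT z2) alone gives z2 = false.
But (z2) is also a unit clause — contradiction.
So z3 must be the other value — set z3 = true.
(NOT z2) alone gives z2 = false.
But (z2) is also a unit clause — contradiction.
Either choice for z3 ends in contradiction.

UNSATISFIABLE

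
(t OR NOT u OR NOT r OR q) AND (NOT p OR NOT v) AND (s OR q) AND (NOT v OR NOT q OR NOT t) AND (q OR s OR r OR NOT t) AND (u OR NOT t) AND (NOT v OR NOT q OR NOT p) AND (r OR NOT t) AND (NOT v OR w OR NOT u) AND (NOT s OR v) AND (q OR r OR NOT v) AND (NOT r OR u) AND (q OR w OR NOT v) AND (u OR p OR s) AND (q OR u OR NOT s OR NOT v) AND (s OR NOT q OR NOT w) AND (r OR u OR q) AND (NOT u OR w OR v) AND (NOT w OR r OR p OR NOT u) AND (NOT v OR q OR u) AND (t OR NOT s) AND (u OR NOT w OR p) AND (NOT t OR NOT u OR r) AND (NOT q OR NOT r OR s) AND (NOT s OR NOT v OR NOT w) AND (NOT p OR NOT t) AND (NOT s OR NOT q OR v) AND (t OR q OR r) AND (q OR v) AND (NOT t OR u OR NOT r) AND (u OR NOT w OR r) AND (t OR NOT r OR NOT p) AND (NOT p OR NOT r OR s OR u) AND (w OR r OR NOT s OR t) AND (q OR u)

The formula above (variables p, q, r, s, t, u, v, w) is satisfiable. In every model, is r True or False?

False

Suppose r = true.
From the singleton clause (u), u = true.
Suppose t = true.
From the singleton clause (NOT p), p = false.
Suppose s = true.
From the singleton clause (v), v = true.
From the singleton clause (NOT q), q = false.
From the singleton clause (w), w = true.
That conflicts with the unit clause (NOT w).
Undo s and try s = false.
From the singleton clause (q), q = true.
That conflicts with the unit clause (NOT q).
Neither s = true nor s = false works.
Undo t and try t = false.
From the singleton clause (q), q = true.
From the singleton clause (NOT s), s = false.
That conflicts with the unit clause (s).
Neither t = true nor t = false works.
So every satisfying assignment has r = False.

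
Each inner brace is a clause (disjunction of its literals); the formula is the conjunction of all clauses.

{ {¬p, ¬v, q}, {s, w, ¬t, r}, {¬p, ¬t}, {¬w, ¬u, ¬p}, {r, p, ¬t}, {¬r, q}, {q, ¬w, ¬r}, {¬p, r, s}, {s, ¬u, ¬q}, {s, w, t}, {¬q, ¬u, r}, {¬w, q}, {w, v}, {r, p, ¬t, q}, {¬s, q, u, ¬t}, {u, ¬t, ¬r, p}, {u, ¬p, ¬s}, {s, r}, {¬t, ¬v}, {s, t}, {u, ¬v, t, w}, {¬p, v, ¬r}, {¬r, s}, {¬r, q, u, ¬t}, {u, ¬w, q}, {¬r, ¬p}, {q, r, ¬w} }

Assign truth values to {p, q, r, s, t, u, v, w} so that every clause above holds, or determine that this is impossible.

Suppose p = False.
Suppose r = True.
From the singleton clause (q), q = True.
From the singleton clause (s), s = True.
Suppose w = True.
Suppose u = True.
Suppose t = True.
From the singleton clause (¬v), v = False.
Every clause now holds.

p=False,  q=True,  r=True,  s=True,  t=True,  u=True,  v=False,  w=True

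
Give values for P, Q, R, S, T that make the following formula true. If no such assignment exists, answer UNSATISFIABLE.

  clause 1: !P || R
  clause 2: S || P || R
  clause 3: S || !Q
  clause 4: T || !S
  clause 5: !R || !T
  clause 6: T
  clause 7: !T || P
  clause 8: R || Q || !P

(T) alone gives T = true.
(!R) alone gives R = false.
(!P) alone gives P = false.
But (P) is also a unit clause — contradiction.

UNSATISFIABLE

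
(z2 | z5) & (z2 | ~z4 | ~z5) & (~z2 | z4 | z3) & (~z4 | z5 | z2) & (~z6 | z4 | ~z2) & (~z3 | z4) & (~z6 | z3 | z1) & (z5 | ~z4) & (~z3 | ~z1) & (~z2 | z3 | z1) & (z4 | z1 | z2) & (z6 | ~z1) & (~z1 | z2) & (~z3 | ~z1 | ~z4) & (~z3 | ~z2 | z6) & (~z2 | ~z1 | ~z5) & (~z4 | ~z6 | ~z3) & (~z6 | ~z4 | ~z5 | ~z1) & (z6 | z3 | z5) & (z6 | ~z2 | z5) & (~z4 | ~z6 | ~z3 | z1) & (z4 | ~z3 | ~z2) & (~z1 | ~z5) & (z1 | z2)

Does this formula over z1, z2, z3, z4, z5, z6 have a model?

Case z2 = 1:
Case z4 = 1:
From the singleton clause (z5), z5 = 1.
From the singleton clause (~z1), z1 = 0.
From the singleton clause (z3), z3 = 1.
From the singleton clause (z6), z6 = 1.
That conflicts with the unit clause (~z6).
That branch fails; take z4 = 0 instead.
From the singleton clause (z3), z3 = 1.
That conflicts with the unit clause (~z3).
Either choice for z4 ends in contradiction.
That branch fails; take z2 = 0 instead.
From the singleton clause (z5), z5 = 1.
From the singleton clause (~z4), z4 = 0.
From the singleton clause (~z3), z3 = 0.
From the singleton clause (z1), z1 = 1.
That conflicts with the unit clause (~z1).
Either choice for z2 ends in contradiction.
No assignment satisfies every clause.

Unsatisfiable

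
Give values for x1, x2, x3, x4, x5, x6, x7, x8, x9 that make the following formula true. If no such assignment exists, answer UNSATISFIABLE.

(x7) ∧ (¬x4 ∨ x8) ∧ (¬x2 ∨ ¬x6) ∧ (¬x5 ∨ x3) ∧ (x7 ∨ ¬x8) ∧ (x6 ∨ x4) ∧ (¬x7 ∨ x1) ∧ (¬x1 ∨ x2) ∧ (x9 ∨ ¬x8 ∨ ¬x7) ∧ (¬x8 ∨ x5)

(x7) alone gives x7 = True.
(x1) alone gives x1 = True.
(x2) alone gives x2 = True.
(¬x6) alone gives x6 = False.
(x4) alone gives x4 = True.
(x8) alone gives x8 = True.
(x9) alone gives x9 = True.
(x5) alone gives x5 = True.
(x3) alone gives x3 = True.
This assignment satisfies each clause.

x1 ↦ True; x2 ↦ True; x3 ↦ True; x4 ↦ True; x5 ↦ True; x6 ↦ False; x7 ↦ True; x8 ↦ True; x9 ↦ True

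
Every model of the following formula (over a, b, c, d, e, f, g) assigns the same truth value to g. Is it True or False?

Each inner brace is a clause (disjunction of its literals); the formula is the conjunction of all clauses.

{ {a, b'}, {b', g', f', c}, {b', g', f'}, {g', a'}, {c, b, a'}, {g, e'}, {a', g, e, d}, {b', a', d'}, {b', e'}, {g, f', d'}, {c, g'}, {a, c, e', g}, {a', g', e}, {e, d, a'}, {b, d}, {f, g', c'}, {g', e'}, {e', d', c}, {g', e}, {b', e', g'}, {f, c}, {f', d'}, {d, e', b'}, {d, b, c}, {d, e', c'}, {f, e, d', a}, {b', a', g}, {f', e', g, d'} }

Suppose g = 1.
From the singleton clause (a'), a = 0.
From the singleton clause (b'), b = 0.
From the singleton clause (c), c = 1.
From the singleton clause (d), d = 1.
From the singleton clause (f), f = 1.
But (f') is also a unit clause — contradiction.
So every satisfying assignment has g = False.

False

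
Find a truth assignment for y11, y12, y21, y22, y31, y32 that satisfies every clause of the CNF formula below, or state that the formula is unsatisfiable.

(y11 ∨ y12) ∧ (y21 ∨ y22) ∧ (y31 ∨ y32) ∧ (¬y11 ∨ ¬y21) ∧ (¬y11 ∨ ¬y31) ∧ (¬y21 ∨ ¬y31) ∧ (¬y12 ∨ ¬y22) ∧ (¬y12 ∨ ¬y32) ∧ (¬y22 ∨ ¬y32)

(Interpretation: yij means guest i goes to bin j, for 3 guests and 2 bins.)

UNSATISFIABLE

Case y11 = True:
The clause (¬y21) is unit, so y21 = False.
The clause (y22) is unit, so y22 = True.
The clause (¬y31) is unit, so y31 = False.
The clause (y32) is unit, so y32 = True.
Now (¬y32) is unsatisfied and unit — conflict.
Backtrack on y11: now try y11 = False.
The clause (y12) is unit, so y12 = True.
The clause (¬y22) is unit, so y22 = False.
The clause (y21) is unit, so y21 = True.
The clause (¬y31) is unit, so y31 = False.
The clause (y32) is unit, so y32 = True.
Now (¬y32) is unsatisfied and unit — conflict.
Either choice for y11 ends in contradiction.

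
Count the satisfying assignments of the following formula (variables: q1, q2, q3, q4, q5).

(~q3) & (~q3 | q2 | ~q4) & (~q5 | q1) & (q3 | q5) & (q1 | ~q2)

There are 2^5 = 32 truth assignments over (q1, q2, q3, q4, q5).
Split on q3. With q3 = 1, the clauses containing q3 are satisfied and ~q3 drops from the rest; 0 of the 2^4 = 16 assignments to the other variables satisfy what remains.
With q3 = 0, by the same count on the reduced clause set, 4 assignments work.
(One model: q1=T, q2=F, q3=F, q4=F, q5=T.)
Total: 0 + 4 = 4.

4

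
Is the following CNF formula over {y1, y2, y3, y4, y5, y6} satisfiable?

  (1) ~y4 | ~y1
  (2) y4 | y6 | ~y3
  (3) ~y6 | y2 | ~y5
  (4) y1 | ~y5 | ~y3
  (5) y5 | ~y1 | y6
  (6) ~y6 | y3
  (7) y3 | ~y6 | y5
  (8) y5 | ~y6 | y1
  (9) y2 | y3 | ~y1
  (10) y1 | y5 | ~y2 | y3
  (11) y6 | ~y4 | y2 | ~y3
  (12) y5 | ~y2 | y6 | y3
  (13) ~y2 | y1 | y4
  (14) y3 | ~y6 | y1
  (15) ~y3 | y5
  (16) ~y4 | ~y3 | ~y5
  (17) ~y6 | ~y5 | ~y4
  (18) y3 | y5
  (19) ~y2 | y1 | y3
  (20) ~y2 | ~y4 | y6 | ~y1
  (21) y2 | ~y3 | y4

Try y4 = 0.
Try y6 = 0.
(~y3) alone gives y3 = 0.
(y5) alone gives y5 = 1.
Try y2 = 1.
(y1) alone gives y1 = 1.
All clauses are satisfied.
A satisfying assignment: y1 ↦ 1, y2 ↦ 1, y3 ↦ 0, y4 ↦ 0, y5 ↦ 1, y6 ↦ 0.

Yes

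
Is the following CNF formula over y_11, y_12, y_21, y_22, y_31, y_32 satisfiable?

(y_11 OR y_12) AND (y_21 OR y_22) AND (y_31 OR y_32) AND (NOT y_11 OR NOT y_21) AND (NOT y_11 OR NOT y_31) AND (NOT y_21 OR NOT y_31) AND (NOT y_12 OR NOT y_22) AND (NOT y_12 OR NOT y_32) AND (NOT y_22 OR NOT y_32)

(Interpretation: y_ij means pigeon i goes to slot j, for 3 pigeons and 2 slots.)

No, unsatisfiable

Suppose y_11 = true.
The clause (NOT y_21) is unit, so y_21 = false.
The clause (y_22) is unit, so y_22 = true.
The clause (NOT y_31) is unit, so y_31 = false.
The clause (y_32) is unit, so y_32 = true.
Now (NOT y_32) is unsatisfied and unit — conflict.
So y_11 must be the other value — set y_11 = false.
The clause (y_12) is unit, so y_12 = true.
The clause (NOT y_22) is unit, so y_22 = false.
The clause (y_21) is unit, so y_21 = true.
The clause (NOT y_31) is unit, so y_31 = false.
The clause (y_32) is unit, so y_32 = true.
Now (NOT y_32) is unsatisfied and unit — conflict.
Neither y_11 = true nor y_11 = false works.
No assignment satisfies every clause.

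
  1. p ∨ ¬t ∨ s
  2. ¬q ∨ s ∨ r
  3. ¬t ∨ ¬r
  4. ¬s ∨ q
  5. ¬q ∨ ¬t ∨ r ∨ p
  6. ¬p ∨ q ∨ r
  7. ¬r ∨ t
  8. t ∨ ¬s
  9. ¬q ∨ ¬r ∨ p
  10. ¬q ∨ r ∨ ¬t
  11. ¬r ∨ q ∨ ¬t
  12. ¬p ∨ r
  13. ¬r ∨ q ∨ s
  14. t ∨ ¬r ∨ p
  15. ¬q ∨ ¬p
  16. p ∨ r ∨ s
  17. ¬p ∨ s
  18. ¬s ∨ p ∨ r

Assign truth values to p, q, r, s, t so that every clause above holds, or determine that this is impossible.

Try t = False.
From the singleton clause (¬r), r = False.
From the singleton clause (¬s), s = False.
From the singleton clause (¬q), q = False.
From the singleton clause (¬p), p = False.
But (p) is also a unit clause — contradiction.
Backtrack on t: now try t = True.
From the singleton clause (¬r), r = False.
From the singleton clause (¬q), q = False.
From the singleton clause (¬s), s = False.
From the singleton clause (p), p = True.
But (¬p) is also a unit clause — contradiction.
Either choice for t ends in contradiction.

UNSATISFIABLE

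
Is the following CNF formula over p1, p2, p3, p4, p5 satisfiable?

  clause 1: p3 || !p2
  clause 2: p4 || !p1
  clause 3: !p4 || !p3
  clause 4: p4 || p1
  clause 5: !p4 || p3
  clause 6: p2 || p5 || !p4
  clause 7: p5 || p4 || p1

Case p3 = true:
The clause (!p4) is unit, so p4 = false.
The clause (!p1) is unit, so p1 = false.
Now (p1) is unsatisfied and unit — conflict.
That branch fails; take p3 = false instead.
The clause (!p2) is unit, so p2 = false.
The clause (!p4) is unit, so p4 = false.
The clause (!p1) is unit, so p1 = false.
Now (p1) is unsatisfied and unit — conflict.
Either choice for p3 ends in contradiction.
No assignment satisfies every clause.

Unsatisfiable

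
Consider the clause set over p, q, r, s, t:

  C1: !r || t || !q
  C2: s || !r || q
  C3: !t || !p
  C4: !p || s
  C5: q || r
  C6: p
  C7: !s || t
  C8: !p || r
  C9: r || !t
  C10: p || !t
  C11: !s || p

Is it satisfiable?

Unsatisfiable

Unit clause (p) forces p = true.
Unit clause (!t) forces t = false.
Unit clause (s) forces s = true.
That conflicts with the unit clause (!s).
No assignment satisfies every clause.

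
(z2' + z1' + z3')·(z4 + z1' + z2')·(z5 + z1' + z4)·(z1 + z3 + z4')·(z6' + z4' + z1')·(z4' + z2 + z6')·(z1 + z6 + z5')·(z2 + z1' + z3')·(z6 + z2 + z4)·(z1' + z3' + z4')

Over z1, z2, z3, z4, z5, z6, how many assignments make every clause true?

19

There are 2^6 = 64 truth assignments over (z1, z2, z3, z4, z5, z6).
Split on z4. With z4 = 1, the clauses containing z4 are satisfied and z4' drops from the rest; 8 of the 2^5 = 32 assignments to the other variables satisfy what remains.
With z4 = 0, by the same count on the reduced clause set, 11 assignments work.
(One model: z1=F, z2=F, z3=F, z4=F, z5=F, z6=T.)
Total: 8 + 11 = 19.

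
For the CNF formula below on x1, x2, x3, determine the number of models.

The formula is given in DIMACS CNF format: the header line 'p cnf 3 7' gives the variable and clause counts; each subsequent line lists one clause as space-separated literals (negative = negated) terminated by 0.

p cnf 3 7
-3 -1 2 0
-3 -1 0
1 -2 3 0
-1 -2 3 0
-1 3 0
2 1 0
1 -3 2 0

There are 2^3 = 8 truth assignments over (x1, x2, x3).
Check each against the 7 clauses (columns in the order x1, x2, x3):
  F F F  ✗ fails (x2 ∨ x1)
  F F T  ✗ fails (x2 ∨ x1)
  F T F  ✗ fails (x1 ∨ ¬x2 ∨ x3)
  F T T  ✓ satisfies all
  T F F  ✗ fails (¬x1 ∨ x3)
  T F T  ✗ fails (¬x3 ∨ ¬x1 ∨ x2)
  T T F  ✗ fails (¬x1 ∨ ¬x2 ∨ x3)
  T T T  ✗ fails (¬x3 ∨ ¬x1)
1 of the 8 rows is a model.

1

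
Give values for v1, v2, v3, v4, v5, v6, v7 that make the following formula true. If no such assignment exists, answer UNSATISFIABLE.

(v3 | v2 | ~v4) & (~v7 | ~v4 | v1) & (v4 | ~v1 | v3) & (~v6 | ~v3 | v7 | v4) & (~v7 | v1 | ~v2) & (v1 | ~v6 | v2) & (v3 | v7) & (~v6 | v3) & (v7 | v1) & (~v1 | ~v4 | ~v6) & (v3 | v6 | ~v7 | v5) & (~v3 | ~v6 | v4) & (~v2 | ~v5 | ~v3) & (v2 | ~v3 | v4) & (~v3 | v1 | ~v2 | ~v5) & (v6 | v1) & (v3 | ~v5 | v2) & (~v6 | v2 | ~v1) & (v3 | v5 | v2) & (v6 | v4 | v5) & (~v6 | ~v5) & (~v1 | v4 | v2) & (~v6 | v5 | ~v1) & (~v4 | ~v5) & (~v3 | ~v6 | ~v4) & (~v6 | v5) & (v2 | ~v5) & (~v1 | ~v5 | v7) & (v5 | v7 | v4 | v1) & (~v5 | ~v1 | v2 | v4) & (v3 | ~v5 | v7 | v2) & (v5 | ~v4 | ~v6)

v1=1; v2=1; v3=1; v4=1; v5=0; v6=0; v7=0

Suppose v3 = 1.
Suppose v7 = 0.
Unit clause (v1) forces v1 = 1.
Unit clause (~v5) forces v5 = 0.
Unit clause (~v6) forces v6 = 0.
Unit clause (v4) forces v4 = 1.
No clause remains; v2 is free.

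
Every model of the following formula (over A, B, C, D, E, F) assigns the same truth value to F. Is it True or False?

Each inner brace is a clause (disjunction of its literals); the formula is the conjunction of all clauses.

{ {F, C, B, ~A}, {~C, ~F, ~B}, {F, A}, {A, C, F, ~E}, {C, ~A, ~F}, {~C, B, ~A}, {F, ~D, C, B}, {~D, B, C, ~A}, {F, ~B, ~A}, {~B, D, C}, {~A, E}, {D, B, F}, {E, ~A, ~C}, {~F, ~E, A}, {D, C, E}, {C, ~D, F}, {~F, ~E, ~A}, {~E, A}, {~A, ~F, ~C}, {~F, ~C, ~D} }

True

Suppose F = 0.
Unit clause (A) forces A = 1.
Unit clause (~B) forces B = 0.
Unit clause (C) forces C = 1.
That conflicts with the unit clause (~C).
So every satisfying assignment has F = True.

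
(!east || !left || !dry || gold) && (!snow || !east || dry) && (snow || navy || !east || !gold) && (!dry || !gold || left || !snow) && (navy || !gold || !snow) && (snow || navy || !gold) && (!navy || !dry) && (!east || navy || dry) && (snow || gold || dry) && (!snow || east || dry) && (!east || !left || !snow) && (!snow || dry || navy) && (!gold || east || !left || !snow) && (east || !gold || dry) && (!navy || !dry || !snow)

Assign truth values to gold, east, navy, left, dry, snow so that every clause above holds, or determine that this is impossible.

gold ↦ false,  east ↦ true,  navy ↦ false,  left ↦ false,  dry ↦ true,  snow ↦ false

Branch on navy: set navy = false.
Branch on gold: set gold = false.
Branch on east: set east = true.
The clause (dry) is unit, so dry = true.
The clause (!left) is unit, so left = false.
All clauses hold; snow can take either value.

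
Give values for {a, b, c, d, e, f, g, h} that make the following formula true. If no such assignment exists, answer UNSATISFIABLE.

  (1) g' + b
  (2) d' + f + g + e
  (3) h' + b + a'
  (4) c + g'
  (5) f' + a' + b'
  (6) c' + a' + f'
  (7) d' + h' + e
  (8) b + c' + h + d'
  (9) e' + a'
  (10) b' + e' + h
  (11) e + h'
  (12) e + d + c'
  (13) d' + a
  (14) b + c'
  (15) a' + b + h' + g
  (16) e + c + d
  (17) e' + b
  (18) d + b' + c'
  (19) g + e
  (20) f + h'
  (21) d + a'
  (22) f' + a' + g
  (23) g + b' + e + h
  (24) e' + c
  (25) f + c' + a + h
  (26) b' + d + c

Suppose g = 1.
The clause (b) is unit, so b = 1.
The clause (c) is unit, so c = 1.
The clause (d) is unit, so d = 1.
The clause (a) is unit, so a = 1.
The clause (f') is unit, so f = 0.
The clause (e') is unit, so e = 0.
The clause (h') is unit, so h = 0.
Every clause now holds.

a=1,  b=1,  c=1,  d=1,  e=0,  f=0,  g=1,  h=0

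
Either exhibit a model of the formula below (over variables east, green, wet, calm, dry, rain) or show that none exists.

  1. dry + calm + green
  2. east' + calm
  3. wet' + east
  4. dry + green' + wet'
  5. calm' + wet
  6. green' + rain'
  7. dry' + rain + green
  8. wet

From the singleton clause (wet), wet = 1.
From the singleton clause (east), east = 1.
From the singleton clause (calm), calm = 1.
Branch on dry: set dry = 0.
From the singleton clause (green'), green = 0.
No clause remains; rain is free.

east=1; green=0; wet=1; calm=1; dry=0; rain=0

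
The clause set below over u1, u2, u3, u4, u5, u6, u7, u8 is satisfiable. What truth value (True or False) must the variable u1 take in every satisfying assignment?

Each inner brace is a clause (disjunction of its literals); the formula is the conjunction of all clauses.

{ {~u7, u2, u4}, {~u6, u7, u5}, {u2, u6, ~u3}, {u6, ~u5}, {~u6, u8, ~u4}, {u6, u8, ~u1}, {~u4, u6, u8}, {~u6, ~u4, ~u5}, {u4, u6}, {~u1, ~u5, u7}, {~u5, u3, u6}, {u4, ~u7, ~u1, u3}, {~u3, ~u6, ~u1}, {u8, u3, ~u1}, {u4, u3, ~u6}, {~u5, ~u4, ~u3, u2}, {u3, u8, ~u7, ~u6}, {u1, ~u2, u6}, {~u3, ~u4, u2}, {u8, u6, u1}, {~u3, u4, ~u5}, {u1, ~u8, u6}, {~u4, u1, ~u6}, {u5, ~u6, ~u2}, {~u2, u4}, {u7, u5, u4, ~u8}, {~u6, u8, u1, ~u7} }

True

Suppose u1 = 0.
Branch on u6: set u6 = 1.
From the singleton clause (~u4), u4 = 0.
From the singleton clause (u3), u3 = 1.
From the singleton clause (~u5), u5 = 0.
From the singleton clause (u7), u7 = 1.
From the singleton clause (u2), u2 = 1.
But (~u2) is also a unit clause — contradiction.
Undo u6 and try u6 = 0.
From the singleton clause (~u5), u5 = 0.
From the singleton clause (u4), u4 = 1.
From the singleton clause (u8), u8 = 1.
But (~u8) is also a unit clause — contradiction.
Neither u6 = 1 nor u6 = 0 works.
So every satisfying assignment has u1 = True.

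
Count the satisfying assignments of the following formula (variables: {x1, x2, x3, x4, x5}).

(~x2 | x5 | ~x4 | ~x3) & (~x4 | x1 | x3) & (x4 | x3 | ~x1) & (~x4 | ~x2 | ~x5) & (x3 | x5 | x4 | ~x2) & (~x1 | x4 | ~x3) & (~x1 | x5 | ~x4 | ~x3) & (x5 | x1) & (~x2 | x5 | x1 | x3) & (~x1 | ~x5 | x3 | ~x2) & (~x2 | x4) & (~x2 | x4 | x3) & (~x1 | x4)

There are 2^5 = 32 truth assignments over (x1, x2, x3, x4, x5).
Split on x5. With x5 = 1, the clauses containing x5 are satisfied and ~x5 drops from the rest; 5 of the 2^4 = 16 assignments to the other variables satisfy what remains.
With x5 = 0, by the same count on the reduced clause set, 2 assignments work.
(One model: x1=F, x2=F, x3=F, x4=F, x5=T.)
Total: 5 + 2 = 7.

7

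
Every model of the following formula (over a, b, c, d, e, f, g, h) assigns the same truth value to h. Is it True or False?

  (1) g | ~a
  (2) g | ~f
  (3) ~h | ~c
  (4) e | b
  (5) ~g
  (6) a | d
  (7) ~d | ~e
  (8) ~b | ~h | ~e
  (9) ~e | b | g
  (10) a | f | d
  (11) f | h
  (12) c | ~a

True

Suppose h = 0.
The clause (~g) is unit, so g = 0.
The clause (~a) is unit, so a = 0.
The clause (~f) is unit, so f = 0.
That conflicts with the unit clause (f).
So every satisfying assignment has h = True.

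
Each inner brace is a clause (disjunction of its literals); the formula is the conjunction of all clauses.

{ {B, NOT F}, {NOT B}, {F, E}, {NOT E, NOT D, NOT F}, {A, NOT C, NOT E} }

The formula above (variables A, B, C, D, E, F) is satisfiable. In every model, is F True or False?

Suppose F = true.
From the singleton clause (B), B = true.
But (NOT B) is also a unit clause — contradiction.
So every satisfying assignment has F = False.

False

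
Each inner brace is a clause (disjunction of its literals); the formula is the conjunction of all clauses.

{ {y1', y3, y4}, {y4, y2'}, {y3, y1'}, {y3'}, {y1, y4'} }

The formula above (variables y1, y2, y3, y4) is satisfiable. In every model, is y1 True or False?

Suppose y1 = 1.
From the singleton clause (y3), y3 = 1.
That conflicts with the unit clause (y3').
So every satisfying assignment has y1 = False.

False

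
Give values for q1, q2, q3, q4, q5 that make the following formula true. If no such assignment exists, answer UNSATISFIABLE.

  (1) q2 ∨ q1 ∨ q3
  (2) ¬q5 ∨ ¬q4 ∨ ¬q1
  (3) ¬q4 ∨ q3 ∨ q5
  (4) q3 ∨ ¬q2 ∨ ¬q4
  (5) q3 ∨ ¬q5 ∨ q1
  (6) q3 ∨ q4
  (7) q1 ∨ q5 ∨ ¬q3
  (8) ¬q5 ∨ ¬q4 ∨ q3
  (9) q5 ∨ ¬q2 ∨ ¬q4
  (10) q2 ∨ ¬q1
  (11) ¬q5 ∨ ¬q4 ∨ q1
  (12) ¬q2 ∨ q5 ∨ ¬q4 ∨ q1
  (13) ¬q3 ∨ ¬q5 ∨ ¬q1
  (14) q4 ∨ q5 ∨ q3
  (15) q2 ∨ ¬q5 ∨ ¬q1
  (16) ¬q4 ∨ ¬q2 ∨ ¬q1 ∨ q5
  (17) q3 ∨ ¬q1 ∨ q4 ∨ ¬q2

q1: False, q2: True, q3: True, q4: False, q5: True

Case q3 = True:
Case q1 = False:
(q5) alone gives q5 = True.
(¬q4) alone gives q4 = False.
All clauses hold; q2 can take either value.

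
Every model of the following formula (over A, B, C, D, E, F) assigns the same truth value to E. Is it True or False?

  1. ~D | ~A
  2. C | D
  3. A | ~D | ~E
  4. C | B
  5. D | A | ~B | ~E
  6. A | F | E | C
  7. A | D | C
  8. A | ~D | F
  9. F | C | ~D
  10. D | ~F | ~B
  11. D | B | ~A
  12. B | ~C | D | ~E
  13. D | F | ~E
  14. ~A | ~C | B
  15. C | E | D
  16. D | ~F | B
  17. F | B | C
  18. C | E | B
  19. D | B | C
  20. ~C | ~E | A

Suppose E = 1.
Suppose D = 0.
Unit clause (C) forces C = 1.
Unit clause (B) forces B = 1.
Unit clause (A) forces A = 1.
Unit clause (~F) forces F = 0.
But (F) is also a unit clause — contradiction.
Backtrack on D: now try D = 1.
Unit clause (~A) forces A = 0.
But (A) is also a unit clause — contradiction.
Both values of D lead to a conflict.
So every satisfying assignment has E = False.

False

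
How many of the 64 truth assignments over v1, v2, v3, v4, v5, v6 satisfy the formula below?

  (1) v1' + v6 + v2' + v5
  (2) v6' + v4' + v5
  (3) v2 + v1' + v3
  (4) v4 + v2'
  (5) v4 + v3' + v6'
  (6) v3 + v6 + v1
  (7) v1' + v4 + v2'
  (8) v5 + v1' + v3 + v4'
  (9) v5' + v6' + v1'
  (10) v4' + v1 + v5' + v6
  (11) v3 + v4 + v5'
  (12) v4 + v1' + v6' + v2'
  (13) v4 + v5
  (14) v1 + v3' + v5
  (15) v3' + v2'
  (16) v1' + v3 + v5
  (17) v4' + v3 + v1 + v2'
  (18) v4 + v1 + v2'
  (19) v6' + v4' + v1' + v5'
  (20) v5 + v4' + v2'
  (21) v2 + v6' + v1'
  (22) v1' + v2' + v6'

There are 2^6 = 64 truth assignments over (v1, v2, v3, v4, v5, v6).
Split on v2. With v2 = 1, the clauses containing v2 are satisfied and v2' drops from the rest; 1 of the 2^5 = 32 assignments to the other variables satisfy what remains.
With v2 = 0, by the same count on the reduced clause set, 6 assignments work.
(One model: v1=F, v2=F, v3=F, v4=T, v5=T, v6=T.)
Total: 1 + 6 = 7.

7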